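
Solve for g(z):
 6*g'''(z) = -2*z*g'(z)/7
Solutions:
 g(z) = C1 + Integral(C2*airyai(-21^(2/3)*z/21) + C3*airybi(-21^(2/3)*z/21), z)


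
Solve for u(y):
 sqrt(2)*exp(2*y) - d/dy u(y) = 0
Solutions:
 u(y) = C1 + sqrt(2)*exp(2*y)/2


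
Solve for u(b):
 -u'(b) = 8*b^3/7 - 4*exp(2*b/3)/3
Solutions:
 u(b) = C1 - 2*b^4/7 + 2*exp(2*b/3)


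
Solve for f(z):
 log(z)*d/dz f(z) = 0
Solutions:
 f(z) = C1


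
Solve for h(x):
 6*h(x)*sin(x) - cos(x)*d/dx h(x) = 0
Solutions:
 h(x) = C1/cos(x)^6


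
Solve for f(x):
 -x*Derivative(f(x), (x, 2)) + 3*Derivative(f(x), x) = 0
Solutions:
 f(x) = C1 + C2*x^4


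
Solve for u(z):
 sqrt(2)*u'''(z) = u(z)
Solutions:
 u(z) = C3*exp(2^(5/6)*z/2) + (C1*sin(2^(5/6)*sqrt(3)*z/4) + C2*cos(2^(5/6)*sqrt(3)*z/4))*exp(-2^(5/6)*z/4)


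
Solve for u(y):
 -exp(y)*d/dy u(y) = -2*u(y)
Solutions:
 u(y) = C1*exp(-2*exp(-y))


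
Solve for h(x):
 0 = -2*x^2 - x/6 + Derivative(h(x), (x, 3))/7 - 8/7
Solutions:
 h(x) = C1 + C2*x + C3*x^2 + 7*x^5/30 + 7*x^4/144 + 4*x^3/3


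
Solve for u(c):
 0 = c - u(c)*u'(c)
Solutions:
 u(c) = -sqrt(C1 + c^2)
 u(c) = sqrt(C1 + c^2)


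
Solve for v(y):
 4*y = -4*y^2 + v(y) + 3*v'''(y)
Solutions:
 v(y) = C3*exp(-3^(2/3)*y/3) + 4*y^2 + 4*y + (C1*sin(3^(1/6)*y/2) + C2*cos(3^(1/6)*y/2))*exp(3^(2/3)*y/6)


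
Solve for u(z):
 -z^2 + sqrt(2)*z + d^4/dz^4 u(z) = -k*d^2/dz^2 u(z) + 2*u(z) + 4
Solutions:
 u(z) = C1*exp(-sqrt(2)*z*sqrt(-k - sqrt(k^2 + 8))/2) + C2*exp(sqrt(2)*z*sqrt(-k - sqrt(k^2 + 8))/2) + C3*exp(-sqrt(2)*z*sqrt(-k + sqrt(k^2 + 8))/2) + C4*exp(sqrt(2)*z*sqrt(-k + sqrt(k^2 + 8))/2) - k/2 - z^2/2 + sqrt(2)*z/2 - 2


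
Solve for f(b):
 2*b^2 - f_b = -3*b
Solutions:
 f(b) = C1 + 2*b^3/3 + 3*b^2/2


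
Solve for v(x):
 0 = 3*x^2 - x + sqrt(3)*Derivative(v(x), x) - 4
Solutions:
 v(x) = C1 - sqrt(3)*x^3/3 + sqrt(3)*x^2/6 + 4*sqrt(3)*x/3


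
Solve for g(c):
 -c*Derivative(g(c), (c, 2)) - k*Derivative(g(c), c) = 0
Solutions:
 g(c) = C1 + c^(1 - re(k))*(C2*sin(log(c)*Abs(im(k))) + C3*cos(log(c)*im(k)))


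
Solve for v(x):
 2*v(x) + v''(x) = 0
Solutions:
 v(x) = C1*sin(sqrt(2)*x) + C2*cos(sqrt(2)*x)


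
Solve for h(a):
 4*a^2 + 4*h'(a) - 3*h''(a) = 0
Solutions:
 h(a) = C1 + C2*exp(4*a/3) - a^3/3 - 3*a^2/4 - 9*a/8


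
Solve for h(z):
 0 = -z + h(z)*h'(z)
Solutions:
 h(z) = -sqrt(C1 + z^2)
 h(z) = sqrt(C1 + z^2)


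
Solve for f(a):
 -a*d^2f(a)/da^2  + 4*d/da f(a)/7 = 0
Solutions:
 f(a) = C1 + C2*a^(11/7)


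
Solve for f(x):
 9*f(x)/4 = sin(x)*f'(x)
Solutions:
 f(x) = C1*(cos(x) - 1)^(9/8)/(cos(x) + 1)^(9/8)


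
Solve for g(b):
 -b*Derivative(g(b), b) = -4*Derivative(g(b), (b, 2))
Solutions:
 g(b) = C1 + C2*erfi(sqrt(2)*b/4)


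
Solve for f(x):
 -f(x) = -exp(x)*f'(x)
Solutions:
 f(x) = C1*exp(-exp(-x))


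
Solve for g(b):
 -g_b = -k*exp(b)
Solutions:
 g(b) = C1 + k*exp(b)


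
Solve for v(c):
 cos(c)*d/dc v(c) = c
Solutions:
 v(c) = C1 + Integral(c/cos(c), c)


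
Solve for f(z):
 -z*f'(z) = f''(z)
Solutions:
 f(z) = C1 + C2*erf(sqrt(2)*z/2)


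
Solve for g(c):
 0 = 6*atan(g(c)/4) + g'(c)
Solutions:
 Integral(1/atan(_y/4), (_y, g(c))) = C1 - 6*c


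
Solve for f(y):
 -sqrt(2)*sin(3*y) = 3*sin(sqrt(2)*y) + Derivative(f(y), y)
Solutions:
 f(y) = C1 + sqrt(2)*cos(3*y)/3 + 3*sqrt(2)*cos(sqrt(2)*y)/2


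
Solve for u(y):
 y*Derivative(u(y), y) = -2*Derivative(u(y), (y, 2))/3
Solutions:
 u(y) = C1 + C2*erf(sqrt(3)*y/2)


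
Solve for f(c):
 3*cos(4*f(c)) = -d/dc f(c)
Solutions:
 f(c) = -asin((C1 + exp(24*c))/(C1 - exp(24*c)))/4 + pi/4
 f(c) = asin((C1 + exp(24*c))/(C1 - exp(24*c)))/4


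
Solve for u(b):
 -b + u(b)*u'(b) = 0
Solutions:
 u(b) = -sqrt(C1 + b^2)
 u(b) = sqrt(C1 + b^2)


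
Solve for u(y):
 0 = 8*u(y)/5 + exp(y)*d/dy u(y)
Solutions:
 u(y) = C1*exp(8*exp(-y)/5)


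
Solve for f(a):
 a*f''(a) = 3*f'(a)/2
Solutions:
 f(a) = C1 + C2*a^(5/2)


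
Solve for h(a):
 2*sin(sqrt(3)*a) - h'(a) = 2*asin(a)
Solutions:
 h(a) = C1 - 2*a*asin(a) - 2*sqrt(1 - a^2) - 2*sqrt(3)*cos(sqrt(3)*a)/3


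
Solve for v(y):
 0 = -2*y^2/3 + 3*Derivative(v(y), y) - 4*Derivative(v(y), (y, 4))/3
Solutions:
 v(y) = C1 + C4*exp(2^(1/3)*3^(2/3)*y/2) + 2*y^3/27 + (C2*sin(3*2^(1/3)*3^(1/6)*y/4) + C3*cos(3*2^(1/3)*3^(1/6)*y/4))*exp(-2^(1/3)*3^(2/3)*y/4)


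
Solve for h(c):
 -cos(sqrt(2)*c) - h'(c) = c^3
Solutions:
 h(c) = C1 - c^4/4 - sqrt(2)*sin(sqrt(2)*c)/2


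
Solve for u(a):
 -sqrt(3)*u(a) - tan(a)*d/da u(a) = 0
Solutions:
 u(a) = C1/sin(a)^(sqrt(3))


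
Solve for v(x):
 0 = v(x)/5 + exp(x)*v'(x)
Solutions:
 v(x) = C1*exp(exp(-x)/5)


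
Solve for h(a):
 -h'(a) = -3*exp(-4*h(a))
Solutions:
 h(a) = log(-I*(C1 + 12*a)^(1/4))
 h(a) = log(I*(C1 + 12*a)^(1/4))
 h(a) = log(-(C1 + 12*a)^(1/4))
 h(a) = log(C1 + 12*a)/4


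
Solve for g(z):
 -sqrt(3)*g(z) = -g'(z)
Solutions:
 g(z) = C1*exp(sqrt(3)*z)


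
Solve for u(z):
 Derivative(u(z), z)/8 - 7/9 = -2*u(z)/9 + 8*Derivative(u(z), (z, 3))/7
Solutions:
 u(z) = C1*exp(-21^(1/3)*z*(21^(1/3)/(5*sqrt(163) + 64)^(1/3) + (5*sqrt(163) + 64)^(1/3))/48)*sin(3^(1/6)*7^(1/3)*z*(-3^(2/3)*(5*sqrt(163) + 64)^(1/3) + 3*7^(1/3)/(5*sqrt(163) + 64)^(1/3))/48) + C2*exp(-21^(1/3)*z*(21^(1/3)/(5*sqrt(163) + 64)^(1/3) + (5*sqrt(163) + 64)^(1/3))/48)*cos(3^(1/6)*7^(1/3)*z*(-3^(2/3)*(5*sqrt(163) + 64)^(1/3) + 3*7^(1/3)/(5*sqrt(163) + 64)^(1/3))/48) + C3*exp(21^(1/3)*z*(21^(1/3)/(5*sqrt(163) + 64)^(1/3) + (5*sqrt(163) + 64)^(1/3))/24) + 7/2


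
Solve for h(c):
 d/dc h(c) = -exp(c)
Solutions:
 h(c) = C1 - exp(c)


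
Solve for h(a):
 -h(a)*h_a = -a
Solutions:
 h(a) = -sqrt(C1 + a^2)
 h(a) = sqrt(C1 + a^2)


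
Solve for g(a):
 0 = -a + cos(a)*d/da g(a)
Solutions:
 g(a) = C1 + Integral(a/cos(a), a)


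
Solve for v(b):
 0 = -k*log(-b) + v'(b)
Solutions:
 v(b) = C1 + b*k*log(-b) - b*k


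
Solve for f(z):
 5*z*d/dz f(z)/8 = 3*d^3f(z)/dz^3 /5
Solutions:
 f(z) = C1 + Integral(C2*airyai(15^(2/3)*z/6) + C3*airybi(15^(2/3)*z/6), z)


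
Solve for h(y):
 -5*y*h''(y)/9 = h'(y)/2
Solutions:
 h(y) = C1 + C2*y^(1/10)


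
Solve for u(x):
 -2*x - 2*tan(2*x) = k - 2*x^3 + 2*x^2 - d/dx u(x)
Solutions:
 u(x) = C1 + k*x - x^4/2 + 2*x^3/3 + x^2 - log(cos(2*x))


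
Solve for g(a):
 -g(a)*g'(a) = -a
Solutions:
 g(a) = -sqrt(C1 + a^2)
 g(a) = sqrt(C1 + a^2)


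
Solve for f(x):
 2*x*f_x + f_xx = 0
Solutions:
 f(x) = C1 + C2*erf(x)


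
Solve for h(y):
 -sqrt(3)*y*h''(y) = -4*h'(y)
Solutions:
 h(y) = C1 + C2*y^(1 + 4*sqrt(3)/3)


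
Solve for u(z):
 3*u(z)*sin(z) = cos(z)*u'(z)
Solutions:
 u(z) = C1/cos(z)^3


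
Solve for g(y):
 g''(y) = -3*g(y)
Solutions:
 g(y) = C1*sin(sqrt(3)*y) + C2*cos(sqrt(3)*y)


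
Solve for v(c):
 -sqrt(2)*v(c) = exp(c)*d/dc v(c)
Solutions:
 v(c) = C1*exp(sqrt(2)*exp(-c))


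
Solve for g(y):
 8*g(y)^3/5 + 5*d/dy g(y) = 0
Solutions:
 g(y) = -5*sqrt(2)*sqrt(-1/(C1 - 8*y))/2
 g(y) = 5*sqrt(2)*sqrt(-1/(C1 - 8*y))/2


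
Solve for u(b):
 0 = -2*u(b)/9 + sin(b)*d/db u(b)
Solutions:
 u(b) = C1*(cos(b) - 1)^(1/9)/(cos(b) + 1)^(1/9)


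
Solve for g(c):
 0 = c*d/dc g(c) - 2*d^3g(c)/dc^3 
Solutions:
 g(c) = C1 + Integral(C2*airyai(2^(2/3)*c/2) + C3*airybi(2^(2/3)*c/2), c)


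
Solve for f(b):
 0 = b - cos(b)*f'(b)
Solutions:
 f(b) = C1 + Integral(b/cos(b), b)


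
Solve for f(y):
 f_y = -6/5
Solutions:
 f(y) = C1 - 6*y/5


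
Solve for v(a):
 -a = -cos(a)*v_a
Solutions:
 v(a) = C1 + Integral(a/cos(a), a)


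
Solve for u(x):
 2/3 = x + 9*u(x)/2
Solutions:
 u(x) = 4/27 - 2*x/9


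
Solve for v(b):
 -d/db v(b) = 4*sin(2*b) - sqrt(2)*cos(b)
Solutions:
 v(b) = C1 + sqrt(2)*sin(b) + 2*cos(2*b)


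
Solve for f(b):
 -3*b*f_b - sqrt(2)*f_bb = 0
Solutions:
 f(b) = C1 + C2*erf(2^(1/4)*sqrt(3)*b/2)


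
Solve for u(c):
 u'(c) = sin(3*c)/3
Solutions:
 u(c) = C1 - cos(3*c)/9


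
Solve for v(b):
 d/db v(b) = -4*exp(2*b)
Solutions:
 v(b) = C1 - 2*exp(2*b)


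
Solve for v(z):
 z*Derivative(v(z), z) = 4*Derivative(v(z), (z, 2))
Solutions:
 v(z) = C1 + C2*erfi(sqrt(2)*z/4)


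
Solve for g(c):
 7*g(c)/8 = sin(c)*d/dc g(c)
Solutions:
 g(c) = C1*(cos(c) - 1)^(7/16)/(cos(c) + 1)^(7/16)


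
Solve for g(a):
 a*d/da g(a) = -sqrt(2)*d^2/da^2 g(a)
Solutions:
 g(a) = C1 + C2*erf(2^(1/4)*a/2)


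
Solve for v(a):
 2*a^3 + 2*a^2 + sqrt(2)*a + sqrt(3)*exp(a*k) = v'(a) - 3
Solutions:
 v(a) = C1 + a^4/2 + 2*a^3/3 + sqrt(2)*a^2/2 + 3*a + sqrt(3)*exp(a*k)/k


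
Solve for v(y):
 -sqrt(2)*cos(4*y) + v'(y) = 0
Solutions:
 v(y) = C1 + sqrt(2)*sin(4*y)/4


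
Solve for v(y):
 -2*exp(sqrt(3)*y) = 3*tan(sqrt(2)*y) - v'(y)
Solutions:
 v(y) = C1 + 2*sqrt(3)*exp(sqrt(3)*y)/3 - 3*sqrt(2)*log(cos(sqrt(2)*y))/2


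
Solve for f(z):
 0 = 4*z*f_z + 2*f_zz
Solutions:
 f(z) = C1 + C2*erf(z)


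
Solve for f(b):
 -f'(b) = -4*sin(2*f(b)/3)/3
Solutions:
 -4*b/3 + 3*log(cos(2*f(b)/3) - 1)/4 - 3*log(cos(2*f(b)/3) + 1)/4 = C1


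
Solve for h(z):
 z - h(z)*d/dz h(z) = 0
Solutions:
 h(z) = -sqrt(C1 + z^2)
 h(z) = sqrt(C1 + z^2)


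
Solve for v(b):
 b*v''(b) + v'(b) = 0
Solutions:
 v(b) = C1 + C2*log(b)


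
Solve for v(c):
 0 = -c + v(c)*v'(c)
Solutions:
 v(c) = -sqrt(C1 + c^2)
 v(c) = sqrt(C1 + c^2)


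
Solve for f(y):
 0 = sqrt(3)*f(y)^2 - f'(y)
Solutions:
 f(y) = -1/(C1 + sqrt(3)*y)


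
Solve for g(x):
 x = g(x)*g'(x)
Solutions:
 g(x) = -sqrt(C1 + x^2)
 g(x) = sqrt(C1 + x^2)


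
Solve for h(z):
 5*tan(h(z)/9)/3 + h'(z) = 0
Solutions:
 h(z) = -9*asin(C1*exp(-5*z/27)) + 9*pi
 h(z) = 9*asin(C1*exp(-5*z/27))


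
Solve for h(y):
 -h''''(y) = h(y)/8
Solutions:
 h(y) = (C1*sin(2^(3/4)*y/4) + C2*cos(2^(3/4)*y/4))*exp(-2^(3/4)*y/4) + (C3*sin(2^(3/4)*y/4) + C4*cos(2^(3/4)*y/4))*exp(2^(3/4)*y/4)


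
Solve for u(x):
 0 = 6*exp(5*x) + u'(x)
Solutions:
 u(x) = C1 - 6*exp(5*x)/5


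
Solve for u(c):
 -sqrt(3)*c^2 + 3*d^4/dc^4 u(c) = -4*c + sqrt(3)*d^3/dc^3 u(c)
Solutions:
 u(c) = C1 + C2*c + C3*c^2 + C4*exp(sqrt(3)*c/3) - c^5/60 - sqrt(3)*c^4/36 - c^3/3


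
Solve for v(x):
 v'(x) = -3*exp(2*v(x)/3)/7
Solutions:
 v(x) = 3*log(-sqrt(-1/(C1 - 3*x))) - 3*log(2) + 3*log(42)/2
 v(x) = 3*log(-1/(C1 - 3*x))/2 - 3*log(2) + 3*log(42)/2


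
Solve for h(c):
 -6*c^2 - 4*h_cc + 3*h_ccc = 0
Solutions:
 h(c) = C1 + C2*c + C3*exp(4*c/3) - c^4/8 - 3*c^3/8 - 27*c^2/32


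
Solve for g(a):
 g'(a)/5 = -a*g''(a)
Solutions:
 g(a) = C1 + C2*a^(4/5)


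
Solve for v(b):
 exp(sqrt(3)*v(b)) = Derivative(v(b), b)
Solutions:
 v(b) = sqrt(3)*(2*log(-1/(C1 + b)) - log(3))/6


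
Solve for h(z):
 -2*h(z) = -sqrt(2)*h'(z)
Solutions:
 h(z) = C1*exp(sqrt(2)*z)


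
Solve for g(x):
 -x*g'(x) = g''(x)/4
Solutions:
 g(x) = C1 + C2*erf(sqrt(2)*x)


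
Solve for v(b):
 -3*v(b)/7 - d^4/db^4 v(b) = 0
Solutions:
 v(b) = (C1*sin(sqrt(2)*3^(1/4)*7^(3/4)*b/14) + C2*cos(sqrt(2)*3^(1/4)*7^(3/4)*b/14))*exp(-sqrt(2)*3^(1/4)*7^(3/4)*b/14) + (C3*sin(sqrt(2)*3^(1/4)*7^(3/4)*b/14) + C4*cos(sqrt(2)*3^(1/4)*7^(3/4)*b/14))*exp(sqrt(2)*3^(1/4)*7^(3/4)*b/14)


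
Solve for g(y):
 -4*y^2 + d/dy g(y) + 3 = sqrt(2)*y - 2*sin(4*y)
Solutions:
 g(y) = C1 + 4*y^3/3 + sqrt(2)*y^2/2 - 3*y + cos(4*y)/2


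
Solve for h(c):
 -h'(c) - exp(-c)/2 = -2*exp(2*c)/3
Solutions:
 h(c) = C1 + exp(2*c)/3 + exp(-c)/2


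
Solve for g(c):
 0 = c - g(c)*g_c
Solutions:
 g(c) = -sqrt(C1 + c^2)
 g(c) = sqrt(C1 + c^2)


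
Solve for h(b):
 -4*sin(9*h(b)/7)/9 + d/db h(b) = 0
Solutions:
 -4*b/9 + 7*log(cos(9*h(b)/7) - 1)/18 - 7*log(cos(9*h(b)/7) + 1)/18 = C1


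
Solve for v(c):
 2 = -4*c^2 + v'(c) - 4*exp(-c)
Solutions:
 v(c) = C1 + 4*c^3/3 + 2*c - 4*exp(-c)


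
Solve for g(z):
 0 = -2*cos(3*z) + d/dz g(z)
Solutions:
 g(z) = C1 + 2*sin(3*z)/3


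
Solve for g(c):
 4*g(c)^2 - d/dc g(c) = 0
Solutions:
 g(c) = -1/(C1 + 4*c)


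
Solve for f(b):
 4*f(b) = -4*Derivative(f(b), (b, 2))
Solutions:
 f(b) = C1*sin(b) + C2*cos(b)


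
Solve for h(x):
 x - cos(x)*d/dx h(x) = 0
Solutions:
 h(x) = C1 + Integral(x/cos(x), x)


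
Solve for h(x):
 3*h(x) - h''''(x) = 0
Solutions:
 h(x) = C1*exp(-3^(1/4)*x) + C2*exp(3^(1/4)*x) + C3*sin(3^(1/4)*x) + C4*cos(3^(1/4)*x)


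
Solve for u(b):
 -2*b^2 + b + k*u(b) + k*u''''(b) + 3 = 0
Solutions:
 u(b) = C1*exp(-sqrt(2)*b*(1 - I)/2) + C2*exp(sqrt(2)*b*(1 - I)/2) + C3*exp(-sqrt(2)*b*(1 + I)/2) + C4*exp(sqrt(2)*b*(1 + I)/2) + 2*b^2/k - b/k - 3/k


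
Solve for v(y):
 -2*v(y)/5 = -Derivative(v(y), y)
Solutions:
 v(y) = C1*exp(2*y/5)


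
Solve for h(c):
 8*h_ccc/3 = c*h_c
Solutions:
 h(c) = C1 + Integral(C2*airyai(3^(1/3)*c/2) + C3*airybi(3^(1/3)*c/2), c)


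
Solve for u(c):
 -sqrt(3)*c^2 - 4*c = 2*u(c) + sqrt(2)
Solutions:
 u(c) = -sqrt(3)*c^2/2 - 2*c - sqrt(2)/2


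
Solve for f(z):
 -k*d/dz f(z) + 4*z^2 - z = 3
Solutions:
 f(z) = C1 + 4*z^3/(3*k) - z^2/(2*k) - 3*z/k


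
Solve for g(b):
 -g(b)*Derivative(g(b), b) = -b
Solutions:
 g(b) = -sqrt(C1 + b^2)
 g(b) = sqrt(C1 + b^2)


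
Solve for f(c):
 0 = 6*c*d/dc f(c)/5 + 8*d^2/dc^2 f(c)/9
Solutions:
 f(c) = C1 + C2*erf(3*sqrt(30)*c/20)


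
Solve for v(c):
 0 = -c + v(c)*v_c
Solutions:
 v(c) = -sqrt(C1 + c^2)
 v(c) = sqrt(C1 + c^2)


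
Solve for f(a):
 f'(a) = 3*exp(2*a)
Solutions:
 f(a) = C1 + 3*exp(2*a)/2


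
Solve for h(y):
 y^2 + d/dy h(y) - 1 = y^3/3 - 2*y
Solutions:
 h(y) = C1 + y^4/12 - y^3/3 - y^2 + y


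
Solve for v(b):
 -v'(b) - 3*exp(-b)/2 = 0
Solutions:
 v(b) = C1 + 3*exp(-b)/2


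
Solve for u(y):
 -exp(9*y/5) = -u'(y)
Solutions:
 u(y) = C1 + 5*exp(9*y/5)/9


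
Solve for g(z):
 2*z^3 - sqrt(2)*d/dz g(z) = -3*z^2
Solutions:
 g(z) = C1 + sqrt(2)*z^4/4 + sqrt(2)*z^3/2


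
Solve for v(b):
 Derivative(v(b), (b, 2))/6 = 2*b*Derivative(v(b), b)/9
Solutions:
 v(b) = C1 + C2*erfi(sqrt(6)*b/3)


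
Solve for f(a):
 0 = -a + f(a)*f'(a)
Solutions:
 f(a) = -sqrt(C1 + a^2)
 f(a) = sqrt(C1 + a^2)


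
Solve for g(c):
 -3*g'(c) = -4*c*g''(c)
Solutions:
 g(c) = C1 + C2*c^(7/4)


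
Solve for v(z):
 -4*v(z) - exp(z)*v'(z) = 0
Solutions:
 v(z) = C1*exp(4*exp(-z))


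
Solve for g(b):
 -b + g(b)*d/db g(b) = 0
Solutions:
 g(b) = -sqrt(C1 + b^2)
 g(b) = sqrt(C1 + b^2)


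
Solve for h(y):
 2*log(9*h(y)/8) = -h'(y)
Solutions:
 -Integral(1/(-log(_y) - 2*log(3) + 3*log(2)), (_y, h(y)))/2 = C1 - y


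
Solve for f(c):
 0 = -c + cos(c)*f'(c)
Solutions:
 f(c) = C1 + Integral(c/cos(c), c)


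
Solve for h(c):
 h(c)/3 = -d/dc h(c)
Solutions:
 h(c) = C1*exp(-c/3)


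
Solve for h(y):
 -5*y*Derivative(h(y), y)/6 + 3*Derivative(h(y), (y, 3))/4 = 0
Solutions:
 h(y) = C1 + Integral(C2*airyai(30^(1/3)*y/3) + C3*airybi(30^(1/3)*y/3), y)


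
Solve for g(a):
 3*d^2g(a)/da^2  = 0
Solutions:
 g(a) = C1 + C2*a


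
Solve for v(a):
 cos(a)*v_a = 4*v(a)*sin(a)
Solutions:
 v(a) = C1/cos(a)^4


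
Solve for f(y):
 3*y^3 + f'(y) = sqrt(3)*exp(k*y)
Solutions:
 f(y) = C1 - 3*y^4/4 + sqrt(3)*exp(k*y)/k


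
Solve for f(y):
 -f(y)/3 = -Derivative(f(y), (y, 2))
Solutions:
 f(y) = C1*exp(-sqrt(3)*y/3) + C2*exp(sqrt(3)*y/3)


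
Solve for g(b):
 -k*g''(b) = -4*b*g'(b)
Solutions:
 g(b) = C1 + C2*erf(sqrt(2)*b*sqrt(-1/k))/sqrt(-1/k)


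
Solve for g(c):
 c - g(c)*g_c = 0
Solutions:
 g(c) = -sqrt(C1 + c^2)
 g(c) = sqrt(C1 + c^2)


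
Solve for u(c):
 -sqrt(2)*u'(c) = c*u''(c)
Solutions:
 u(c) = C1 + C2*c^(1 - sqrt(2))


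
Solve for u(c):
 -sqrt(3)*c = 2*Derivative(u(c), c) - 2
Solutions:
 u(c) = C1 - sqrt(3)*c^2/4 + c


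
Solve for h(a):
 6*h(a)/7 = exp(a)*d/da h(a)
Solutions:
 h(a) = C1*exp(-6*exp(-a)/7)


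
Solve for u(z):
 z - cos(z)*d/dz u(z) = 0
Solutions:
 u(z) = C1 + Integral(z/cos(z), z)


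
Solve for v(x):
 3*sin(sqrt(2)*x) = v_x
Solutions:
 v(x) = C1 - 3*sqrt(2)*cos(sqrt(2)*x)/2


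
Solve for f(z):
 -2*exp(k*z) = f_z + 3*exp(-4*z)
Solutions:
 f(z) = C1 + 3*exp(-4*z)/4 - 2*exp(k*z)/k


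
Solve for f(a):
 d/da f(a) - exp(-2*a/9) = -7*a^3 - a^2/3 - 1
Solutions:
 f(a) = C1 - 7*a^4/4 - a^3/9 - a - 9*exp(-2*a/9)/2


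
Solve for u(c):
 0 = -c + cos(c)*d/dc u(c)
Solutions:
 u(c) = C1 + Integral(c/cos(c), c)


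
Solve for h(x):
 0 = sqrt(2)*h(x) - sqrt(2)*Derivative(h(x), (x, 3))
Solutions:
 h(x) = C3*exp(x) + (C1*sin(sqrt(3)*x/2) + C2*cos(sqrt(3)*x/2))*exp(-x/2)


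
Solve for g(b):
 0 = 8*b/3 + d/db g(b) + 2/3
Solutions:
 g(b) = C1 - 4*b^2/3 - 2*b/3


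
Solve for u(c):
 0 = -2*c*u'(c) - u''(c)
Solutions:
 u(c) = C1 + C2*erf(c)


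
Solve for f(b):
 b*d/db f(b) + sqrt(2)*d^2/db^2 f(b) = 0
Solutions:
 f(b) = C1 + C2*erf(2^(1/4)*b/2)


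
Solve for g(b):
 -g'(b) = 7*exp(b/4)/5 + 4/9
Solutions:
 g(b) = C1 - 4*b/9 - 28*exp(b/4)/5


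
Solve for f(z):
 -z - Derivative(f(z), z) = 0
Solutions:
 f(z) = C1 - z^2/2


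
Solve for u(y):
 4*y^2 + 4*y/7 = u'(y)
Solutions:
 u(y) = C1 + 4*y^3/3 + 2*y^2/7


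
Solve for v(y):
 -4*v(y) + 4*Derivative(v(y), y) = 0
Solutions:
 v(y) = C1*exp(y)


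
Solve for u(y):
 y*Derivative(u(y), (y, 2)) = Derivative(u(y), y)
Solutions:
 u(y) = C1 + C2*y^2


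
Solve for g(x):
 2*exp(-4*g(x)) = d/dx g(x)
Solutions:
 g(x) = log(-I*(C1 + 8*x)^(1/4))
 g(x) = log(I*(C1 + 8*x)^(1/4))
 g(x) = log(-(C1 + 8*x)^(1/4))
 g(x) = log(C1 + 8*x)/4


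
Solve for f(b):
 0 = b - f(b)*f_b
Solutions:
 f(b) = -sqrt(C1 + b^2)
 f(b) = sqrt(C1 + b^2)


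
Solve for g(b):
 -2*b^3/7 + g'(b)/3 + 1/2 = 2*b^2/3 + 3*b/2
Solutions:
 g(b) = C1 + 3*b^4/14 + 2*b^3/3 + 9*b^2/4 - 3*b/2


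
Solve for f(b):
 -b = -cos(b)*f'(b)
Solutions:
 f(b) = C1 + Integral(b/cos(b), b)


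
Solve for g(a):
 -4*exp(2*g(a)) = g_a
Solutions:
 g(a) = log(-sqrt(-1/(C1 - 4*a))) - log(2)/2
 g(a) = log(-1/(C1 - 4*a))/2 - log(2)/2


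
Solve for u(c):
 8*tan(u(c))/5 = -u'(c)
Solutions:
 u(c) = pi - asin(C1*exp(-8*c/5))
 u(c) = asin(C1*exp(-8*c/5))


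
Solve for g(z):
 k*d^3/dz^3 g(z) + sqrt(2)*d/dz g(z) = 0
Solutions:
 g(z) = C1 + C2*exp(-2^(1/4)*z*sqrt(-1/k)) + C3*exp(2^(1/4)*z*sqrt(-1/k))


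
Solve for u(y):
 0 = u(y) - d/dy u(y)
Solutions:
 u(y) = C1*exp(y)


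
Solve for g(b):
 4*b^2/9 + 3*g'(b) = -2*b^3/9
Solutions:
 g(b) = C1 - b^4/54 - 4*b^3/81


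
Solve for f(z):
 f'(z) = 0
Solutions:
 f(z) = C1


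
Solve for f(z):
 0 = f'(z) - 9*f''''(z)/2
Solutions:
 f(z) = C1 + C4*exp(6^(1/3)*z/3) + (C2*sin(2^(1/3)*3^(5/6)*z/6) + C3*cos(2^(1/3)*3^(5/6)*z/6))*exp(-6^(1/3)*z/6)


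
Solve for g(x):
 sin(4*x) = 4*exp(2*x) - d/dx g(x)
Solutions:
 g(x) = C1 + 2*exp(2*x) + cos(4*x)/4


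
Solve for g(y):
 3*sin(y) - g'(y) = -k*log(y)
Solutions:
 g(y) = C1 + k*y*(log(y) - 1) - 3*cos(y)


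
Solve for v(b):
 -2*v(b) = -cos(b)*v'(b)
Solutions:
 v(b) = C1*(sin(b) + 1)/(sin(b) - 1)


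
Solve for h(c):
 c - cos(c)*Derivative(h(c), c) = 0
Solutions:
 h(c) = C1 + Integral(c/cos(c), c)


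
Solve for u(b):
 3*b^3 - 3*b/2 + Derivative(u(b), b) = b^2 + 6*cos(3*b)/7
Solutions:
 u(b) = C1 - 3*b^4/4 + b^3/3 + 3*b^2/4 + 2*sin(3*b)/7


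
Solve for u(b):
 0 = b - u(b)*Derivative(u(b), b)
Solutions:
 u(b) = -sqrt(C1 + b^2)
 u(b) = sqrt(C1 + b^2)


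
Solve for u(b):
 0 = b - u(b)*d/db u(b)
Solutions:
 u(b) = -sqrt(C1 + b^2)
 u(b) = sqrt(C1 + b^2)


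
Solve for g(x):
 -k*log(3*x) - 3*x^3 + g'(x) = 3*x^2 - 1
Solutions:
 g(x) = C1 + k*x*log(x) - k*x + k*x*log(3) + 3*x^4/4 + x^3 - x


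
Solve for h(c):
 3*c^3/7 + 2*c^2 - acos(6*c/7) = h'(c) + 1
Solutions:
 h(c) = C1 + 3*c^4/28 + 2*c^3/3 - c*acos(6*c/7) - c + sqrt(49 - 36*c^2)/6


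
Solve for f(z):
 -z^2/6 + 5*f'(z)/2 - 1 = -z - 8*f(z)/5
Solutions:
 f(z) = C1*exp(-16*z/25) + 5*z^2/48 - 365*z/384 + 12965/6144


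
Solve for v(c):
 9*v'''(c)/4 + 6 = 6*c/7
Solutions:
 v(c) = C1 + C2*c + C3*c^2 + c^4/63 - 4*c^3/9


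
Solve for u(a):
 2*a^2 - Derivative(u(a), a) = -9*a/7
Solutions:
 u(a) = C1 + 2*a^3/3 + 9*a^2/14


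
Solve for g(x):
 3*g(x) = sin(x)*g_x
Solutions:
 g(x) = C1*(cos(x) - 1)^(3/2)/(cos(x) + 1)^(3/2)


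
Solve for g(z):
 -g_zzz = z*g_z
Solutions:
 g(z) = C1 + Integral(C2*airyai(-z) + C3*airybi(-z), z)


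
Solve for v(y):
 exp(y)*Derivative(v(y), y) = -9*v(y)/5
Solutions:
 v(y) = C1*exp(9*exp(-y)/5)


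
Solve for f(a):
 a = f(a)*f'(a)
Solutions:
 f(a) = -sqrt(C1 + a^2)
 f(a) = sqrt(C1 + a^2)


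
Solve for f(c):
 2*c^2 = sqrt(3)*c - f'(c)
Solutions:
 f(c) = C1 - 2*c^3/3 + sqrt(3)*c^2/2


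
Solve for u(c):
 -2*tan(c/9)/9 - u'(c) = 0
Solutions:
 u(c) = C1 + 2*log(cos(c/9))


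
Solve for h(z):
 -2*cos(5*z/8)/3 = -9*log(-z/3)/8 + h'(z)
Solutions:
 h(z) = C1 + 9*z*log(-z)/8 - 9*z*log(3)/8 - 9*z/8 - 16*sin(5*z/8)/15


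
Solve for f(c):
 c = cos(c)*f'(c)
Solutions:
 f(c) = C1 + Integral(c/cos(c), c)


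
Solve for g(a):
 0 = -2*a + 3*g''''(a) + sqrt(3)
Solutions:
 g(a) = C1 + C2*a + C3*a^2 + C4*a^3 + a^5/180 - sqrt(3)*a^4/72


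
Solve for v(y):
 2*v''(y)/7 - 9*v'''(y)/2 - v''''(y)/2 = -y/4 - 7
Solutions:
 v(y) = C1 + C2*y + C3*exp(y*(-63 + sqrt(4081))/14) + C4*exp(-y*(63 + sqrt(4081))/14) - 7*y^3/48 - 1225*y^2/64


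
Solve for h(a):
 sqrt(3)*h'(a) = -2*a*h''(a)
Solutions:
 h(a) = C1 + C2*a^(1 - sqrt(3)/2)


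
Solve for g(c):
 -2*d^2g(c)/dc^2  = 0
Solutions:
 g(c) = C1 + C2*c


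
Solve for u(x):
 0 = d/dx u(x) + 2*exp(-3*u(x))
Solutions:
 u(x) = log(C1 - 6*x)/3
 u(x) = log((-3^(1/3) - 3^(5/6)*I)*(C1 - 2*x)^(1/3)/2)
 u(x) = log((-3^(1/3) + 3^(5/6)*I)*(C1 - 2*x)^(1/3)/2)


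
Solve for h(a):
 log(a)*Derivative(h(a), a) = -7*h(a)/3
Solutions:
 h(a) = C1*exp(-7*li(a)/3)


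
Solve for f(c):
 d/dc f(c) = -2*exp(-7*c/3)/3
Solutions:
 f(c) = C1 + 2*exp(-7*c/3)/7


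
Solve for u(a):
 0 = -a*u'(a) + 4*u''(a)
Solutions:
 u(a) = C1 + C2*erfi(sqrt(2)*a/4)


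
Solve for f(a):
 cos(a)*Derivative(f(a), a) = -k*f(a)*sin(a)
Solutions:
 f(a) = C1*exp(k*log(cos(a)))


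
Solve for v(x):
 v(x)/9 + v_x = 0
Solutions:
 v(x) = C1*exp(-x/9)


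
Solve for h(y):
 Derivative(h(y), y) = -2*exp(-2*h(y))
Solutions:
 h(y) = log(-sqrt(C1 - 4*y))
 h(y) = log(C1 - 4*y)/2


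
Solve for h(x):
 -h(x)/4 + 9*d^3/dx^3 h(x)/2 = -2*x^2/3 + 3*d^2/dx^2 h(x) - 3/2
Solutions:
 h(x) = C1*exp(x*(-2^(1/3)*(9*sqrt(145) + 113)^(1/3) - 8*2^(2/3)/(9*sqrt(145) + 113)^(1/3) + 8)/36)*sin(2^(1/3)*sqrt(3)*x*(-(9*sqrt(145) + 113)^(1/3) + 8*2^(1/3)/(9*sqrt(145) + 113)^(1/3))/36) + C2*exp(x*(-2^(1/3)*(9*sqrt(145) + 113)^(1/3) - 8*2^(2/3)/(9*sqrt(145) + 113)^(1/3) + 8)/36)*cos(2^(1/3)*sqrt(3)*x*(-(9*sqrt(145) + 113)^(1/3) + 8*2^(1/3)/(9*sqrt(145) + 113)^(1/3))/36) + C3*exp(x*(8*2^(2/3)/(9*sqrt(145) + 113)^(1/3) + 4 + 2^(1/3)*(9*sqrt(145) + 113)^(1/3))/18) + 8*x^2/3 - 58


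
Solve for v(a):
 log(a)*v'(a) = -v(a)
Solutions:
 v(a) = C1*exp(-li(a))


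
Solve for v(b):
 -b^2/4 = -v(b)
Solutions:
 v(b) = b^2/4


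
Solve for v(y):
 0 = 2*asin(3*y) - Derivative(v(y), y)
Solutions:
 v(y) = C1 + 2*y*asin(3*y) + 2*sqrt(1 - 9*y^2)/3


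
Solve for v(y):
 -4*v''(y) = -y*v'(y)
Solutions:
 v(y) = C1 + C2*erfi(sqrt(2)*y/4)


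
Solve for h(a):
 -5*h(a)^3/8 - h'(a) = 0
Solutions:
 h(a) = -2*sqrt(-1/(C1 - 5*a))
 h(a) = 2*sqrt(-1/(C1 - 5*a))


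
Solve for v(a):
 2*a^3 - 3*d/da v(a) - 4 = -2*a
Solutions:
 v(a) = C1 + a^4/6 + a^2/3 - 4*a/3


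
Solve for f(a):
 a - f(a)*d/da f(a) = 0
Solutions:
 f(a) = -sqrt(C1 + a^2)
 f(a) = sqrt(C1 + a^2)


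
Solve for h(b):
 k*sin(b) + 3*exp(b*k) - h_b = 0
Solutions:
 h(b) = C1 - k*cos(b) + 3*exp(b*k)/k


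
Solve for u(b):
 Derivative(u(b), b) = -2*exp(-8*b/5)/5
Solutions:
 u(b) = C1 + exp(-8*b/5)/4


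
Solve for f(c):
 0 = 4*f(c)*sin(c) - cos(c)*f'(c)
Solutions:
 f(c) = C1/cos(c)^4


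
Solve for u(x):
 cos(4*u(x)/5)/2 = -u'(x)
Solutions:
 x/2 - 5*log(sin(4*u(x)/5) - 1)/8 + 5*log(sin(4*u(x)/5) + 1)/8 = C1


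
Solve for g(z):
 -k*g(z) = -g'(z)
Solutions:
 g(z) = C1*exp(k*z)


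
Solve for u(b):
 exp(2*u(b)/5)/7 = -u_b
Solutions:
 u(b) = 5*log(-sqrt(-1/(C1 - b))) - 5*log(2) + 5*log(70)/2
 u(b) = 5*log(-1/(C1 - b))/2 - 5*log(2) + 5*log(70)/2


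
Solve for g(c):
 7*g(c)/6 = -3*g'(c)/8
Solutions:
 g(c) = C1*exp(-28*c/9)


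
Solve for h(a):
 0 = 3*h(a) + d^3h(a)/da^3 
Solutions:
 h(a) = C3*exp(-3^(1/3)*a) + (C1*sin(3^(5/6)*a/2) + C2*cos(3^(5/6)*a/2))*exp(3^(1/3)*a/2)


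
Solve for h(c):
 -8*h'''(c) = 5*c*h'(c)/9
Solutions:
 h(c) = C1 + Integral(C2*airyai(-15^(1/3)*c/6) + C3*airybi(-15^(1/3)*c/6), c)


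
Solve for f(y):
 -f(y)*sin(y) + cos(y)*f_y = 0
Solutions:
 f(y) = C1/cos(y)


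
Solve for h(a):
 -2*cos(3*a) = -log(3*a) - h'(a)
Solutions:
 h(a) = C1 - a*log(a) - a*log(3) + a + 2*sin(3*a)/3


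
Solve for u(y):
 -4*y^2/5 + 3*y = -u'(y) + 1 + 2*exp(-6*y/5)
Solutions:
 u(y) = C1 + 4*y^3/15 - 3*y^2/2 + y - 5*exp(-6*y/5)/3


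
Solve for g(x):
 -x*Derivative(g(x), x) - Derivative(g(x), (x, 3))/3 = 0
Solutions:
 g(x) = C1 + Integral(C2*airyai(-3^(1/3)*x) + C3*airybi(-3^(1/3)*x), x)


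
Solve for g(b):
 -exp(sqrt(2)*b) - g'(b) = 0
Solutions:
 g(b) = C1 - sqrt(2)*exp(sqrt(2)*b)/2


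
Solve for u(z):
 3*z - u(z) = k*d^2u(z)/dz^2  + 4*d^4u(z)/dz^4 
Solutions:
 u(z) = C1*exp(-sqrt(2)*z*sqrt(-k - sqrt(k^2 - 16))/4) + C2*exp(sqrt(2)*z*sqrt(-k - sqrt(k^2 - 16))/4) + C3*exp(-sqrt(2)*z*sqrt(-k + sqrt(k^2 - 16))/4) + C4*exp(sqrt(2)*z*sqrt(-k + sqrt(k^2 - 16))/4) + 3*z


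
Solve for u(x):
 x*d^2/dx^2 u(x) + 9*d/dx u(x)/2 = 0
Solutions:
 u(x) = C1 + C2/x^(7/2)


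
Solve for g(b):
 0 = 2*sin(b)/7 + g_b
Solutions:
 g(b) = C1 + 2*cos(b)/7


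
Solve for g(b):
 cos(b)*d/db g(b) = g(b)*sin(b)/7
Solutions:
 g(b) = C1/cos(b)^(1/7)


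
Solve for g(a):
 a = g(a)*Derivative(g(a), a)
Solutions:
 g(a) = -sqrt(C1 + a^2)
 g(a) = sqrt(C1 + a^2)


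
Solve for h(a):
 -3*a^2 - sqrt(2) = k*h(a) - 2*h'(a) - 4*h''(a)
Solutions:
 h(a) = C1*exp(a*(sqrt(4*k + 1) - 1)/4) + C2*exp(-a*(sqrt(4*k + 1) + 1)/4) - 3*a^2/k - 12*a/k^2 - sqrt(2)/k - 24/k^2 - 24/k^3


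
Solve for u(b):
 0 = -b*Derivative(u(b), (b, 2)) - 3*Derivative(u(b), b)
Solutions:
 u(b) = C1 + C2/b^2


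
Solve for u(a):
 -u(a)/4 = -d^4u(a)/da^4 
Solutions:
 u(a) = C1*exp(-sqrt(2)*a/2) + C2*exp(sqrt(2)*a/2) + C3*sin(sqrt(2)*a/2) + C4*cos(sqrt(2)*a/2)


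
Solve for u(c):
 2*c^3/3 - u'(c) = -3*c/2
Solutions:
 u(c) = C1 + c^4/6 + 3*c^2/4


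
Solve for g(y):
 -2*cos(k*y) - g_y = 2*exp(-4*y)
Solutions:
 g(y) = C1 + exp(-4*y)/2 - 2*sin(k*y)/k


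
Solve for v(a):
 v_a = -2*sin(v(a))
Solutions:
 v(a) = -acos((-C1 - exp(4*a))/(C1 - exp(4*a))) + 2*pi
 v(a) = acos((-C1 - exp(4*a))/(C1 - exp(4*a)))


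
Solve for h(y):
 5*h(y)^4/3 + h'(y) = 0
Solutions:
 h(y) = (-1 - sqrt(3)*I)*(1/(C1 + 5*y))^(1/3)/2
 h(y) = (-1 + sqrt(3)*I)*(1/(C1 + 5*y))^(1/3)/2
 h(y) = (1/(C1 + 5*y))^(1/3)


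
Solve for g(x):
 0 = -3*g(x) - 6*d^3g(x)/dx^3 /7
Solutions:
 g(x) = C3*exp(-2^(2/3)*7^(1/3)*x/2) + (C1*sin(2^(2/3)*sqrt(3)*7^(1/3)*x/4) + C2*cos(2^(2/3)*sqrt(3)*7^(1/3)*x/4))*exp(2^(2/3)*7^(1/3)*x/4)


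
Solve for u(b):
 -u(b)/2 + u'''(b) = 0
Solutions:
 u(b) = C3*exp(2^(2/3)*b/2) + (C1*sin(2^(2/3)*sqrt(3)*b/4) + C2*cos(2^(2/3)*sqrt(3)*b/4))*exp(-2^(2/3)*b/4)


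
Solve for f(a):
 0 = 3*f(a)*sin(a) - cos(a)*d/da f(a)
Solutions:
 f(a) = C1/cos(a)^3


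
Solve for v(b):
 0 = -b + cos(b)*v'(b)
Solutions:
 v(b) = C1 + Integral(b/cos(b), b)


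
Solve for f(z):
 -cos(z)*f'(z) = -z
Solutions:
 f(z) = C1 + Integral(z/cos(z), z)


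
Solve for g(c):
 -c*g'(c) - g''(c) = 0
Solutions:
 g(c) = C1 + C2*erf(sqrt(2)*c/2)


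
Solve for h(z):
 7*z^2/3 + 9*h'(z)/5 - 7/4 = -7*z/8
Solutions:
 h(z) = C1 - 35*z^3/81 - 35*z^2/144 + 35*z/36


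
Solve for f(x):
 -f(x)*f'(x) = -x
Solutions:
 f(x) = -sqrt(C1 + x^2)
 f(x) = sqrt(C1 + x^2)


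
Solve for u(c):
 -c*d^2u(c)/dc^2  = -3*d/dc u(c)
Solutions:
 u(c) = C1 + C2*c^4


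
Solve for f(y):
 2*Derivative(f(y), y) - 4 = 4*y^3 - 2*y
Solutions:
 f(y) = C1 + y^4/2 - y^2/2 + 2*y


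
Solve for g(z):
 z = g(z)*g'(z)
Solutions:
 g(z) = -sqrt(C1 + z^2)
 g(z) = sqrt(C1 + z^2)


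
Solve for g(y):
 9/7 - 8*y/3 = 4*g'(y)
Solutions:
 g(y) = C1 - y^2/3 + 9*y/28


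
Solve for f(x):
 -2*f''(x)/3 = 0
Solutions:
 f(x) = C1 + C2*x


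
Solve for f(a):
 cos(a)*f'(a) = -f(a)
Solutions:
 f(a) = C1*sqrt(sin(a) - 1)/sqrt(sin(a) + 1)


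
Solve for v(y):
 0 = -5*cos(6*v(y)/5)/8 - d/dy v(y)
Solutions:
 5*y/8 - 5*log(sin(6*v(y)/5) - 1)/12 + 5*log(sin(6*v(y)/5) + 1)/12 = C1


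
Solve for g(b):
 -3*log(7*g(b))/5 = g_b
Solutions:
 5*Integral(1/(log(_y) + log(7)), (_y, g(b)))/3 = C1 - b


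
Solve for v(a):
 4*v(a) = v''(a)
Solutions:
 v(a) = C1*exp(-2*a) + C2*exp(2*a)


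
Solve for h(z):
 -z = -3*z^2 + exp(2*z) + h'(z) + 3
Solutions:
 h(z) = C1 + z^3 - z^2/2 - 3*z - exp(2*z)/2


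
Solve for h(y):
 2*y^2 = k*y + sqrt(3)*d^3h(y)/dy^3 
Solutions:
 h(y) = C1 + C2*y + C3*y^2 - sqrt(3)*k*y^4/72 + sqrt(3)*y^5/90


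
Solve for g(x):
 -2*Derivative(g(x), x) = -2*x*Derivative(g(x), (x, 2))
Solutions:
 g(x) = C1 + C2*x^2


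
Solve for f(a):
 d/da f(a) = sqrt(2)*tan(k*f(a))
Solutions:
 f(a) = Piecewise((-asin(exp(C1*k + sqrt(2)*a*k))/k + pi/k, Ne(k, 0)), (nan, True))
 f(a) = Piecewise((asin(exp(C1*k + sqrt(2)*a*k))/k, Ne(k, 0)), (nan, True))


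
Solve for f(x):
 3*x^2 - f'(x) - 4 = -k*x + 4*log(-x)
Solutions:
 f(x) = C1 + k*x^2/2 + x^3 - 4*x*log(-x)


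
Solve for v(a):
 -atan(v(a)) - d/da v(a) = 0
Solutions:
 Integral(1/atan(_y), (_y, v(a))) = C1 - a


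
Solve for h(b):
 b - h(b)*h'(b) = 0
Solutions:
 h(b) = -sqrt(C1 + b^2)
 h(b) = sqrt(C1 + b^2)


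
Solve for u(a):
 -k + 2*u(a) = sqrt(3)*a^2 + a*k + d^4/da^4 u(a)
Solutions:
 u(a) = C1*exp(-2^(1/4)*a) + C2*exp(2^(1/4)*a) + C3*sin(2^(1/4)*a) + C4*cos(2^(1/4)*a) + sqrt(3)*a^2/2 + a*k/2 + k/2


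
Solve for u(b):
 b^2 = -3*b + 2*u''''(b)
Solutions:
 u(b) = C1 + C2*b + C3*b^2 + C4*b^3 + b^6/720 + b^5/80


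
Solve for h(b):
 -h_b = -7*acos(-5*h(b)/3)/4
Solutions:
 Integral(1/acos(-5*_y/3), (_y, h(b))) = C1 + 7*b/4


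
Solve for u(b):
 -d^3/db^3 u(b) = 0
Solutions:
 u(b) = C1 + C2*b + C3*b^2


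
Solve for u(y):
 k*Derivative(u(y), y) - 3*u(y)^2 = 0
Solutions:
 u(y) = -k/(C1*k + 3*y)


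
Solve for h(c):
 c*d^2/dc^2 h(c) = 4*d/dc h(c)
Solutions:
 h(c) = C1 + C2*c^5


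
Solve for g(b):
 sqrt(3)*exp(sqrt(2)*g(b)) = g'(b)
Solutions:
 g(b) = sqrt(2)*(2*log(-1/(C1 + sqrt(3)*b)) - log(2))/4


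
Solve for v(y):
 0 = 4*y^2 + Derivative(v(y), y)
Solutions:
 v(y) = C1 - 4*y^3/3


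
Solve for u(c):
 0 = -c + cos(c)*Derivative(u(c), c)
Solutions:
 u(c) = C1 + Integral(c/cos(c), c)


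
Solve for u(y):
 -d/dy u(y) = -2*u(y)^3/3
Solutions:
 u(y) = -sqrt(6)*sqrt(-1/(C1 + 2*y))/2
 u(y) = sqrt(6)*sqrt(-1/(C1 + 2*y))/2


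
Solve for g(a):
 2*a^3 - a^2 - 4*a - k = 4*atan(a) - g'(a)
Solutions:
 g(a) = C1 - a^4/2 + a^3/3 + 2*a^2 + a*k + 4*a*atan(a) - 2*log(a^2 + 1)


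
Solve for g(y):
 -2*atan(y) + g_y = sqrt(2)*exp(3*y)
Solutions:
 g(y) = C1 + 2*y*atan(y) + sqrt(2)*exp(3*y)/3 - log(y^2 + 1)


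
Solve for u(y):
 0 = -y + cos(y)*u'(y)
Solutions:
 u(y) = C1 + Integral(y/cos(y), y)


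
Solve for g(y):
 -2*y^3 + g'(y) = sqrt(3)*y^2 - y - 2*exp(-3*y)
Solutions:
 g(y) = C1 + y^4/2 + sqrt(3)*y^3/3 - y^2/2 + 2*exp(-3*y)/3


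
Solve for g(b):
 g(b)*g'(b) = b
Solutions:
 g(b) = -sqrt(C1 + b^2)
 g(b) = sqrt(C1 + b^2)


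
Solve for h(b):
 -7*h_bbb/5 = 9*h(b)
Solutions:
 h(b) = C3*exp(b*(-45^(1/3)*7^(2/3) + 3*21^(2/3)*5^(1/3))/28)*sin(3*3^(1/6)*5^(1/3)*7^(2/3)*b/14) + C4*exp(b*(-45^(1/3)*7^(2/3) + 3*21^(2/3)*5^(1/3))/28)*cos(3*3^(1/6)*5^(1/3)*7^(2/3)*b/14) + C5*exp(-b*(45^(1/3)*7^(2/3) + 3*21^(2/3)*5^(1/3))/28) + (C1*sin(3*3^(1/6)*5^(1/3)*7^(2/3)*b/14) + C2*cos(3*3^(1/6)*5^(1/3)*7^(2/3)*b/14))*exp(45^(1/3)*7^(2/3)*b/14)


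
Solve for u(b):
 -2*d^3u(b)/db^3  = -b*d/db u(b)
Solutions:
 u(b) = C1 + Integral(C2*airyai(2^(2/3)*b/2) + C3*airybi(2^(2/3)*b/2), b)


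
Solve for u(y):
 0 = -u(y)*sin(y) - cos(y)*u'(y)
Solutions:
 u(y) = C1*cos(y)


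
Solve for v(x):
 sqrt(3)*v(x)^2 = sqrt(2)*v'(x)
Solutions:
 v(x) = -2/(C1 + sqrt(6)*x)


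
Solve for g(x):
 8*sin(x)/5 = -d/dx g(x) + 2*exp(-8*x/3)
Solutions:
 g(x) = C1 + 8*cos(x)/5 - 3*exp(-8*x/3)/4


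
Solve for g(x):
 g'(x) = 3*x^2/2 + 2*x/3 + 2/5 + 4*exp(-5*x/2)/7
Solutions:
 g(x) = C1 + x^3/2 + x^2/3 + 2*x/5 - 8*exp(-5*x/2)/35


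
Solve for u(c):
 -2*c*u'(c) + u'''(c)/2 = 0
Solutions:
 u(c) = C1 + Integral(C2*airyai(2^(2/3)*c) + C3*airybi(2^(2/3)*c), c)


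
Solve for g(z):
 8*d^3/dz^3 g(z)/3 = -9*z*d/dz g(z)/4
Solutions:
 g(z) = C1 + Integral(C2*airyai(-3*2^(1/3)*z/4) + C3*airybi(-3*2^(1/3)*z/4), z)


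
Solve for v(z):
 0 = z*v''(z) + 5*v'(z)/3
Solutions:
 v(z) = C1 + C2/z^(2/3)


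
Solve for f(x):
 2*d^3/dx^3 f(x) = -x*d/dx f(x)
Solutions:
 f(x) = C1 + Integral(C2*airyai(-2^(2/3)*x/2) + C3*airybi(-2^(2/3)*x/2), x)


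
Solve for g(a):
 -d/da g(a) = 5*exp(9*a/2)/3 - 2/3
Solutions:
 g(a) = C1 + 2*a/3 - 10*exp(9*a/2)/27


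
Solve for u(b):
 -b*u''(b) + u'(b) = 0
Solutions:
 u(b) = C1 + C2*b^2


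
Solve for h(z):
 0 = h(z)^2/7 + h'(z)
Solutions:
 h(z) = 7/(C1 + z)


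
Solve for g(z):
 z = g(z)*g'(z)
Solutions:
 g(z) = -sqrt(C1 + z^2)
 g(z) = sqrt(C1 + z^2)


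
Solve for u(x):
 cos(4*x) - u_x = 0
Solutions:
 u(x) = C1 + sin(4*x)/4


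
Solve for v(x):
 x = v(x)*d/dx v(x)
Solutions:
 v(x) = -sqrt(C1 + x^2)
 v(x) = sqrt(C1 + x^2)


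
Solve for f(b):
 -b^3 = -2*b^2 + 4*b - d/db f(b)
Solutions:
 f(b) = C1 + b^4/4 - 2*b^3/3 + 2*b^2


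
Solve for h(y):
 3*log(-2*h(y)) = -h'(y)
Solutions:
 Integral(1/(log(-_y) + log(2)), (_y, h(y)))/3 = C1 - y


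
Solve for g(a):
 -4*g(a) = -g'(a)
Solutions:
 g(a) = C1*exp(4*a)


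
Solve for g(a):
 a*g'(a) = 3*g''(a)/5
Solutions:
 g(a) = C1 + C2*erfi(sqrt(30)*a/6)


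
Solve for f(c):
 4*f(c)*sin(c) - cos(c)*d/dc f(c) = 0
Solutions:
 f(c) = C1/cos(c)^4


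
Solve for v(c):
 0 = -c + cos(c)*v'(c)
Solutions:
 v(c) = C1 + Integral(c/cos(c), c)


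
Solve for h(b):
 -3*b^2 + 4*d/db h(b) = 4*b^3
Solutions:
 h(b) = C1 + b^4/4 + b^3/4


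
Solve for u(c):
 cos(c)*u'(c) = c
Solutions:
 u(c) = C1 + Integral(c/cos(c), c)


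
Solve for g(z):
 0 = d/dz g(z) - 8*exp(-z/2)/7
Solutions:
 g(z) = C1 - 16*exp(-z/2)/7


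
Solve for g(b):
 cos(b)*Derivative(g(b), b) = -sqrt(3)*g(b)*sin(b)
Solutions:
 g(b) = C1*cos(b)^(sqrt(3))


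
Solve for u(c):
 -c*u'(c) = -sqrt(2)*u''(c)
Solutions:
 u(c) = C1 + C2*erfi(2^(1/4)*c/2)


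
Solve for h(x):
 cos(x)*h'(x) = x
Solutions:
 h(x) = C1 + Integral(x/cos(x), x)


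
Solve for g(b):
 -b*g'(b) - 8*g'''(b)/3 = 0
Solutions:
 g(b) = C1 + Integral(C2*airyai(-3^(1/3)*b/2) + C3*airybi(-3^(1/3)*b/2), b)


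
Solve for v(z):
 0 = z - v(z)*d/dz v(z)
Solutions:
 v(z) = -sqrt(C1 + z^2)
 v(z) = sqrt(C1 + z^2)


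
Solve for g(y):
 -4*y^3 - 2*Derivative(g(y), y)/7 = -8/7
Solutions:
 g(y) = C1 - 7*y^4/2 + 4*y


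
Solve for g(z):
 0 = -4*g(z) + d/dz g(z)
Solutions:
 g(z) = C1*exp(4*z)


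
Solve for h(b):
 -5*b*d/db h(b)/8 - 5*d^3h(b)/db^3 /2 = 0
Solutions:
 h(b) = C1 + Integral(C2*airyai(-2^(1/3)*b/2) + C3*airybi(-2^(1/3)*b/2), b)


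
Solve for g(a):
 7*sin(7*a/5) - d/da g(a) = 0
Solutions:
 g(a) = C1 - 5*cos(7*a/5)


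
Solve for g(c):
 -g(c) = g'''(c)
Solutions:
 g(c) = C3*exp(-c) + (C1*sin(sqrt(3)*c/2) + C2*cos(sqrt(3)*c/2))*exp(c/2)


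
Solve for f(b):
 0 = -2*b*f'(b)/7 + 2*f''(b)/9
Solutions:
 f(b) = C1 + C2*erfi(3*sqrt(14)*b/14)


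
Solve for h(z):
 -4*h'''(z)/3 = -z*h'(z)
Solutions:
 h(z) = C1 + Integral(C2*airyai(6^(1/3)*z/2) + C3*airybi(6^(1/3)*z/2), z)


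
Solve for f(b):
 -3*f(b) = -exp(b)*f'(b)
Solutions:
 f(b) = C1*exp(-3*exp(-b))


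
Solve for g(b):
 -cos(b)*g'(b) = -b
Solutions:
 g(b) = C1 + Integral(b/cos(b), b)


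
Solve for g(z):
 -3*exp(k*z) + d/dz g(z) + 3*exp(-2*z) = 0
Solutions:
 g(z) = C1 + 3*exp(-2*z)/2 + 3*exp(k*z)/k


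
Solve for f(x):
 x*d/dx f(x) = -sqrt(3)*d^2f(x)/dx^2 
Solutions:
 f(x) = C1 + C2*erf(sqrt(2)*3^(3/4)*x/6)


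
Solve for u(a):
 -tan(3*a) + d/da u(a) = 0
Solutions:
 u(a) = C1 - log(cos(3*a))/3


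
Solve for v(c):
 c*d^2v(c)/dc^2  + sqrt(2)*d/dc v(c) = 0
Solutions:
 v(c) = C1 + C2*c^(1 - sqrt(2))


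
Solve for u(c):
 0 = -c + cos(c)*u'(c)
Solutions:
 u(c) = C1 + Integral(c/cos(c), c)


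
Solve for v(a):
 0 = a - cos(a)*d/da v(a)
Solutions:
 v(a) = C1 + Integral(a/cos(a), a)


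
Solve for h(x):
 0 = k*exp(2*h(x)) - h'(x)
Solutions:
 h(x) = log(-sqrt(-1/(C1 + k*x))) - log(2)/2
 h(x) = log(-1/(C1 + k*x))/2 - log(2)/2


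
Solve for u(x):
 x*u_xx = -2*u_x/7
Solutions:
 u(x) = C1 + C2*x^(5/7)


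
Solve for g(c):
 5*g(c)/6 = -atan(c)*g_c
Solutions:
 g(c) = C1*exp(-5*Integral(1/atan(c), c)/6)


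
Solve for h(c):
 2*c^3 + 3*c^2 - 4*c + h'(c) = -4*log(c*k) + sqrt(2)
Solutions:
 h(c) = C1 - c^4/2 - c^3 + 2*c^2 - 4*c*log(c*k) + c*(sqrt(2) + 4)


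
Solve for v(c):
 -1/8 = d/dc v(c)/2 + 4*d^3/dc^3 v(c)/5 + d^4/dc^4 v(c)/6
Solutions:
 v(c) = C1 + C2*exp(c*(-32 + 128*2^(1/3)/(5*sqrt(36345) + 1399)^(1/3) + 2^(2/3)*(5*sqrt(36345) + 1399)^(1/3))/20)*sin(2^(1/3)*sqrt(3)*c*(-2^(1/3)*(5*sqrt(36345) + 1399)^(1/3) + 128/(5*sqrt(36345) + 1399)^(1/3))/20) + C3*exp(c*(-32 + 128*2^(1/3)/(5*sqrt(36345) + 1399)^(1/3) + 2^(2/3)*(5*sqrt(36345) + 1399)^(1/3))/20)*cos(2^(1/3)*sqrt(3)*c*(-2^(1/3)*(5*sqrt(36345) + 1399)^(1/3) + 128/(5*sqrt(36345) + 1399)^(1/3))/20) + C4*exp(-c*(128*2^(1/3)/(5*sqrt(36345) + 1399)^(1/3) + 16 + 2^(2/3)*(5*sqrt(36345) + 1399)^(1/3))/10) - c/4


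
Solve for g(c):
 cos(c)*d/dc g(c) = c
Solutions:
 g(c) = C1 + Integral(c/cos(c), c)


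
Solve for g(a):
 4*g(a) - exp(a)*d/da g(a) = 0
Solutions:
 g(a) = C1*exp(-4*exp(-a))


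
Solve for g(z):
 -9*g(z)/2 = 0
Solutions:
 g(z) = 0


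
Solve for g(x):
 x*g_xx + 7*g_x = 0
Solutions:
 g(x) = C1 + C2/x^6


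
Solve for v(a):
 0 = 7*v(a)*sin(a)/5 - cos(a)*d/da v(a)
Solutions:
 v(a) = C1/cos(a)^(7/5)


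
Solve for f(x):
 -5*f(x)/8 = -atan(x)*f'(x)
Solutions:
 f(x) = C1*exp(5*Integral(1/atan(x), x)/8)


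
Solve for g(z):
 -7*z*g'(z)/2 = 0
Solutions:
 g(z) = C1


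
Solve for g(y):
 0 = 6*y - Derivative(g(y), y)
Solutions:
 g(y) = C1 + 3*y^2


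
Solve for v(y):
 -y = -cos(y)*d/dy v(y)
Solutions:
 v(y) = C1 + Integral(y/cos(y), y)


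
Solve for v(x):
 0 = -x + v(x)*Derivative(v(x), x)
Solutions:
 v(x) = -sqrt(C1 + x^2)
 v(x) = sqrt(C1 + x^2)
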